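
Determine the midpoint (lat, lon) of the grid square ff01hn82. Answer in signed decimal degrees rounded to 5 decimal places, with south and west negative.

Field F=5, F=5: +5·20° lon, +5·10° lat → SW at lon -80°, lat -40°.
Square 0, 1: +0·2° lon, +1·1° lat → SW at lon -80°, lat -39°.
Subsquare h=7, n=13: +7·0.0833333° lon, +13·0.0416667° lat → SW at lon -79.4167°, lat -38.4583°.
Extended square 8, 2: +8·0.00833333° lon, +2·0.00416667° lat → SW at lon -79.35°, lat -38.45°.
Cell spans 0.00833333° lon × 0.00416667° lat. Centre is SW corner plus half of each.
latitude -38.44792, longitude -79.34583.

-38.44792, -79.34583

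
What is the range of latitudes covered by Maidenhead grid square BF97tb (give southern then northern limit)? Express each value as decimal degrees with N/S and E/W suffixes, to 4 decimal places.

32.9583° S, 32.9167° S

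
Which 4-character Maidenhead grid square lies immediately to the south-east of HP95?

IP04

Longitude square 9; +1 → 10, wraps to 0, carry into field.
Longitude field H = 7; +1 → 8 = I.
Latitude square 5; −1 → 4.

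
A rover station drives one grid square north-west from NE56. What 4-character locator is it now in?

NE47

Longitude square 5; −1 → 4.
Latitude square 6; +1 → 7.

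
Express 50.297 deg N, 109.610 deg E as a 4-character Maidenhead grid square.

OO40

Shift to the Maidenhead origin (180°W, 90°S): lon 289.61, lat 140.30.
Field: 289.61/20 → 14 → O, 140.30/10 → 14 → O; chars OO.
Square: 9.61/2 → 4, 0.30/1 → 0; chars 40.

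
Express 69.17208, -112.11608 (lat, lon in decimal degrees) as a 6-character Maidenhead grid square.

Shift to the Maidenhead origin (180°W, 90°S): lon 67.8839, lat 159.1721.
Field: lon ⌊67.8839/20⌋ = 3 → D; lat ⌊159.1721/10⌋ = 15 → P.
Square: lon ⌊7.8839/2⌋ = 3; lat ⌊9.1721/1⌋ = 9.
Subsquare: lon ⌊1.8839/0.0833333⌋ = 22 → w; lat ⌊0.1721/0.0416667⌋ = 4 → e.

DP39we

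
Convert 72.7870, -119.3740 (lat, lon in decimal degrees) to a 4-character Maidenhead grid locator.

DQ02

Add 180° to longitude and 90° to latitude: 60.63, 162.79.
Field: 60.63/20 → 3 → D, 162.79/10 → 16 → Q; chars DQ.
Square: 0.63/2 → 0, 2.79/1 → 2; chars 02.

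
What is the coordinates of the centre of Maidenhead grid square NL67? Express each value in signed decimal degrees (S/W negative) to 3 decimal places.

27.500, 93.000

Field N=13, L=11: +13·20° lon, +11·10° lat → SW at lon 80°, lat 20°.
Square 6, 7: +6·2° lon, +7·1° lat → SW at lon 92°, lat 27°.
Cell spans 2° lon × 1° lat. Centre is SW corner plus half of each.
latitude 27.500, longitude 93.000.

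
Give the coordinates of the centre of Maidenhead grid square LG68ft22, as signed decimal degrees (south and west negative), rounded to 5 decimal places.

Field L=11, G=6: +11·20° lon, +6·10° lat → SW at lon 40°, lat -30°.
Square 6, 8: +6·2° lon, +8·1° lat → SW at lon 52°, lat -22°.
Subsquare f=5, t=19: +5·0.0833333° lon, +19·0.0416667° lat → SW at lon 52.4167°, lat -21.2083°.
Extended square 2, 2: +2·0.00833333° lon, +2·0.00416667° lat → SW at lon 52.4333°, lat -21.2°.
Cell spans 0.00833333° lon × 0.00416667° lat. Centre is SW corner plus half of each.
latitude -21.19792, longitude 52.43750.

-21.19792, 52.43750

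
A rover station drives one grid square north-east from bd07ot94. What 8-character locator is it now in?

BD07pt05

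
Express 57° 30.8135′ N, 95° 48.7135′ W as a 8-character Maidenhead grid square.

Offset from 180°W / 90°S: lon 84.18811°, lat 147.51356°.
Field (20°×10°, letters A–R): 84.18811/20 → 4 → E, 147.51356/10 → 14 → O; chars EO.
Square (2°×1°, digits 0–9): 4.18811/2 → 2, 7.51356/1 → 7; chars 27.
Subsquare (5′×2.5′, letters a–x): 0.18811/0.0833333 → 2 → c, 0.51356/0.0416667 → 12 → m; chars cm.
Extended square (30″×15″, digits 0–9): 0.02144/0.00833333 → 2, 0.01356/0.00416667 → 3; chars 23.

EO27cm23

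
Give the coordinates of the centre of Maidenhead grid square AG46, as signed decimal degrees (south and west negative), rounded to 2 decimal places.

Field A=0, G=6: +0·20° lon, +6·10° lat → SW at lon -180°, lat -30°.
Square 4, 6: +4·2° lon, +6·1° lat → SW at lon -172°, lat -24°.
Cell spans 2° lon × 1° lat. Centre is SW corner plus half of each.
latitude -23.50, longitude -171.00.

-23.50, -171.00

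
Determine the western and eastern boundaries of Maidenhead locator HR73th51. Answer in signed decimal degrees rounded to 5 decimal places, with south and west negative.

-24.37500, -24.36667

Field H=7, R=17: +7·20° lon, +17·10° lat → SW at lon -40°, lat 80°.
Square 7, 3: +7·2° lon, +3·1° lat → SW at lon -26°, lat 83°.
Subsquare t=19, h=7: +19·0.0833333° lon, +7·0.0416667° lat → SW at lon -24.4167°, lat 83.2917°.
Extended square 5, 1: +5·0.00833333° lon, +1·0.00416667° lat → SW at lon -24.375°, lat 83.2958°.
Cell spans 0.00833333° lon × 0.00416667° lat.
west -24.37500, east -24.36667.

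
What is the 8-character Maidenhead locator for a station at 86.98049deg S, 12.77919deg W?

IA33oa64

Offset from 180°W / 90°S: lon 167.22081°, lat 3.01951°.
Field (20°×10°, letters A–R): lon ⌊167.22081/20⌋ = 8 → I; lat ⌊3.01951/10⌋ = 0 → A.
Square (2°×1°, digits 0–9): lon ⌊7.22081/2⌋ = 3; lat ⌊3.01951/1⌋ = 3.
Subsquare (5′×2.5′, letters a–x): lon ⌊1.22081/0.0833333⌋ = 14 → o; lat ⌊0.01951/0.0416667⌋ = 0 → a.
Extended square (30″×15″, digits 0–9): lon ⌊0.05414/0.00833333⌋ = 6; lat ⌊0.01951/0.00416667⌋ = 4.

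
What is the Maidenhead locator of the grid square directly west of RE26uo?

Longitude subsquare u = 20; −1 → 19 = t.
The latitude characters are unchanged.

RE26to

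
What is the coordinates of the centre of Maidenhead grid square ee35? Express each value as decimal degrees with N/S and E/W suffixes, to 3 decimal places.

Field E=4, E=4: +4·20° lon, +4·10° lat → SW at lon -100°, lat -50°.
Square 3, 5: +3·2° lon, +5·1° lat → SW at lon -94°, lat -45°.
Cell spans 2° lon × 1° lat. Centre is SW corner plus half of each.
latitude 44.500° S, longitude 93.000° W.

44.500° S, 93.000° W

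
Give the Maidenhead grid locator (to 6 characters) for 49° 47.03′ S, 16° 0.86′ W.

Offset from 180°W / 90°S: lon 163.9857°, lat 40.2162°.
Field: 163.9857/20 → 8 → I, 40.2162/10 → 4 → E; chars IE.
Square: 3.9857/2 → 1, 0.2162/1 → 0; chars 10.
Subsquare: 1.9857/0.0833333 → 23 → x, 0.2162/0.0416667 → 5 → f; chars xf.

IE10xf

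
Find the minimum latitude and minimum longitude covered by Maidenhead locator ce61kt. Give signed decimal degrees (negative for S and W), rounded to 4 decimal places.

-48.2083, -127.1667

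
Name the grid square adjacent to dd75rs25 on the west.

DD75rs15

Longitude extended square 2; −1 → 1.
The latitude characters are unchanged.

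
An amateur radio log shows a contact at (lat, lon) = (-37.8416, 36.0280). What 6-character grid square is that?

KF82ad

Shift to the Maidenhead origin (180°W, 90°S): lon 216.0280, lat 52.1584.
Field: 216.0280/20 → 10 → K, 52.1584/10 → 5 → F; chars KF.
Square: 16.0280/2 → 8, 2.1584/1 → 2; chars 82.
Subsquare: 0.0280/0.0833333 → 0 → a, 0.1584/0.0416667 → 3 → d; chars ad.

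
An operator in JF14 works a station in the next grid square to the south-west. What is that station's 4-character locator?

Longitude square 1; −1 → 0.
Latitude square 4; −1 → 3.

JF03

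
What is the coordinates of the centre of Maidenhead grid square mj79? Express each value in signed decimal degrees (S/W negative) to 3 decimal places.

9.500, 75.000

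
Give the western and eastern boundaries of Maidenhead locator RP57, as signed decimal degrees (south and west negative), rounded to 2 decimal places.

170.00, 172.00

Field R=17, P=15: +17·20° lon, +15·10° lat → SW at lon 160°, lat 60°.
Square 5, 7: +5·2° lon, +7·1° lat → SW at lon 170°, lat 67°.
Cell spans 2° lon × 1° lat.
west 170.00, east 172.00.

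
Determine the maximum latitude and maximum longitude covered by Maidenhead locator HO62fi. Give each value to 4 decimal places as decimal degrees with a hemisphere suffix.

52.3750° N, 27.5000° W

Field H=7, O=14: +7·20° lon, +14·10° lat → SW at lon -40°, lat 50°.
Square 6, 2: +6·2° lon, +2·1° lat → SW at lon -28°, lat 52°.
Subsquare f=5, i=8: +5·0.0833333° lon, +8·0.0416667° lat → SW at lon -27.5833°, lat 52.3333°.
Cell spans 0.0833333° lon × 0.0416667° lat. NE corner is SW corner plus one full cell.
latitude 52.3750° N, longitude 27.5000° W.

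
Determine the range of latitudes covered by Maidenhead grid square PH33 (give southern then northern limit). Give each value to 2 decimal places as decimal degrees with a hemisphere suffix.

Field P=15, H=7: +15·20° lon, +7·10° lat → SW at lon 120°, lat -20°.
Square 3, 3: +3·2° lon, +3·1° lat → SW at lon 126°, lat -17°.
Cell spans 2° lon × 1° lat.
south 17.00° S, north 16.00° S.

17.00° S, 16.00° S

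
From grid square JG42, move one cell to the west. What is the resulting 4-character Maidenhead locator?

JG32

Longitude square 4; −1 → 3.
The latitude characters are unchanged.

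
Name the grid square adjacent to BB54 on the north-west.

BB45

Longitude square 5; −1 → 4.
Latitude square 4; +1 → 5.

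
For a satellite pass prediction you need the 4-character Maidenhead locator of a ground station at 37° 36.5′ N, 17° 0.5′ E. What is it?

Offset from 180°W / 90°S: lon 197.01°, lat 127.61°.
Field: 197.01/20 → 9 → J, 127.61/10 → 12 → M; chars JM.
Square: 17.01/2 → 8, 7.61/1 → 7; chars 87.

JM87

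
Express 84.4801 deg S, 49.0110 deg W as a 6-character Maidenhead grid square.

GA55lm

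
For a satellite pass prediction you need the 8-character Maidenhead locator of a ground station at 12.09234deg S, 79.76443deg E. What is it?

Offset from 180°W / 90°S: lon 259.76443°, lat 77.90766°.
Field (20°×10°, letters A–R): 259.76443/20 → 12 → M, 77.90766/10 → 7 → H; chars MH.
Square (2°×1°, digits 0–9): 19.76443/2 → 9, 7.90766/1 → 7; chars 97.
Subsquare (5′×2.5′, letters a–x): 1.76443/0.0833333 → 21 → v, 0.90766/0.0416667 → 21 → v; chars vv.
Extended square (30″×15″, digits 0–9): 0.01443/0.00833333 → 1, 0.03266/0.00416667 → 7; chars 17.

MH97vv17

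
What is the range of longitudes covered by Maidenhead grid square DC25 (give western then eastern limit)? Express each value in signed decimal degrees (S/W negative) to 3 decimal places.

Field D=3, C=2: +3·20° lon, +2·10° lat → SW at lon -120°, lat -70°.
Square 2, 5: +2·2° lon, +5·1° lat → SW at lon -116°, lat -65°.
Cell spans 2° lon × 1° lat.
west -116.000, east -114.000.

-116.000, -114.000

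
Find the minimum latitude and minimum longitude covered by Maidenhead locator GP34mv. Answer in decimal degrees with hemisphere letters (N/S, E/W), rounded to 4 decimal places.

Field G=6, P=15: +6·20° lon, +15·10° lat → SW at lon -60°, lat 60°.
Square 3, 4: +3·2° lon, +4·1° lat → SW at lon -54°, lat 64°.
Subsquare m=12, v=21: +12·0.0833333° lon, +21·0.0416667° lat → SW at lon -53°, lat 64.875°.
latitude 64.8750° N, longitude 53.0000° W.

64.8750° N, 53.0000° W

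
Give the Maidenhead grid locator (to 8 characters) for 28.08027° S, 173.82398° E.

RG61vw80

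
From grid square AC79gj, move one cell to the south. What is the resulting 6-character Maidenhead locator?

AC79gi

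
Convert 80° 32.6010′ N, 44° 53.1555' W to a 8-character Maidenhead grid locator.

GR70nn30

Shift to the Maidenhead origin (180°W, 90°S): lon 135.11408, lat 170.54335.
Field: lon ⌊135.11408/20⌋ = 6 → G; lat ⌊170.54335/10⌋ = 17 → R.
Square: lon ⌊15.11408/2⌋ = 7; lat ⌊0.54335/1⌋ = 0.
Subsquare: lon ⌊1.11408/0.0833333⌋ = 13 → n; lat ⌊0.54335/0.0416667⌋ = 13 → n.
Extended square: lon ⌊0.03074/0.00833333⌋ = 3; lat ⌊0.00168/0.00416667⌋ = 0.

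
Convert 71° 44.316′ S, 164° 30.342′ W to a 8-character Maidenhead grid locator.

Offset from 180°W / 90°S: lon 15.49430°, lat 18.26140°.
Field: 15.49430/20 → 0 → A, 18.26140/10 → 1 → B; chars AB.
Square: 15.49430/2 → 7, 8.26140/1 → 8; chars 78.
Subsquare: 1.49430/0.0833333 → 17 → r, 0.26140/0.0416667 → 6 → g; chars rg.
Extended square: 0.07763/0.00833333 → 9, 0.01140/0.00416667 → 2; chars 92.

AB78rg92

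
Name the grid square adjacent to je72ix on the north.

JE73ia

Latitude subsquare x = 23; +1 → 24, wraps to 0 = a, carry into square.
Latitude square 2; +1 → 3.
The longitude characters are unchanged.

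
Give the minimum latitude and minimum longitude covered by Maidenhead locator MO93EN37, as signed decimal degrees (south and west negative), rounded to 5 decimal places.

Field M=12, O=14: +12·20° lon, +14·10° lat → SW at lon 60°, lat 50°.
Square 9, 3: +9·2° lon, +3·1° lat → SW at lon 78°, lat 53°.
Subsquare e=4, n=13: +4·0.0833333° lon, +13·0.0416667° lat → SW at lon 78.3333°, lat 53.5417°.
Extended square 3, 7: +3·0.00833333° lon, +7·0.00416667° lat → SW at lon 78.3583°, lat 53.5708°.
latitude 53.57083, longitude 78.35833.

53.57083, 78.35833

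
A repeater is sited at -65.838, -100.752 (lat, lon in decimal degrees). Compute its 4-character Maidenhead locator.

DC94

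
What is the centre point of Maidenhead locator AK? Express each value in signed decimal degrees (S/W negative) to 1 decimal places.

15.0, -170.0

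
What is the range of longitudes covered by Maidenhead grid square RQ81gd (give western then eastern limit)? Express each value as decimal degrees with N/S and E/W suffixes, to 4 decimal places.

176.5000° E, 176.5833° E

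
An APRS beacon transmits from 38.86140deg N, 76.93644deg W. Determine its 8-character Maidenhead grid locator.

FM18mu76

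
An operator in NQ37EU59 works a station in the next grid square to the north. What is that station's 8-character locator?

NQ37ev50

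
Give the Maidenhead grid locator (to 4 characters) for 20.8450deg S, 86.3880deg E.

NG39

Add 180° to longitude and 90° to latitude: 266.39, 69.16.
Field: lon ⌊266.39/20⌋ = 13 → N; lat ⌊69.16/10⌋ = 6 → G.
Square: lon ⌊6.39/2⌋ = 3; lat ⌊9.16/1⌋ = 9.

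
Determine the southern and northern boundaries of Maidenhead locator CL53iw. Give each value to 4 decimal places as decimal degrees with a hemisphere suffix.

23.9167° N, 23.9583° N

Field C=2, L=11: +2·20° lon, +11·10° lat → SW at lon -140°, lat 20°.
Square 5, 3: +5·2° lon, +3·1° lat → SW at lon -130°, lat 23°.
Subsquare i=8, w=22: +8·0.0833333° lon, +22·0.0416667° lat → SW at lon -129.333°, lat 23.9167°.
Cell spans 0.0833333° lon × 0.0416667° lat.
south 23.9167° N, north 23.9583° N.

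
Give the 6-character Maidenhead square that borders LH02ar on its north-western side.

Longitude subsquare a = 0; −1 → -1, wraps to 23 = x, carry into square.
Longitude square 0; −1 → -1, wraps to 9, carry into field.
Longitude field L = 11; −1 → 10 = K.
Latitude subsquare r = 17; +1 → 18 = s.

KH92xs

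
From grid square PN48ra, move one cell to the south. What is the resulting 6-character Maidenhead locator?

PN47rx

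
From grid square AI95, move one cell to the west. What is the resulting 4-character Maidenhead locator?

Longitude square 9; −1 → 8.
The latitude characters are unchanged.

AI85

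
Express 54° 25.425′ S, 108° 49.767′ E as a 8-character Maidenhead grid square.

OD45jn98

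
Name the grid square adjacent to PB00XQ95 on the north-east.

PB10aq06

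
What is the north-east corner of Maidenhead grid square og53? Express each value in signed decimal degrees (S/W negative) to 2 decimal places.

Field O=14, G=6: +14·20° lon, +6·10° lat → SW at lon 100°, lat -30°.
Square 5, 3: +5·2° lon, +3·1° lat → SW at lon 110°, lat -27°.
Cell spans 2° lon × 1° lat. NE corner is SW corner plus one full cell.
latitude -26.00, longitude 112.00.

-26.00, 112.00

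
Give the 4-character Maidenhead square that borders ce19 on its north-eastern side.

CF20

Longitude square 1; +1 → 2.
Latitude square 9; +1 → 10, wraps to 0, carry into field.
Latitude field E = 4; +1 → 5 = F.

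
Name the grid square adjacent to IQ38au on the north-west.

Longitude subsquare a = 0; −1 → -1, wraps to 23 = x, carry into square.
Longitude square 3; −1 → 2.
Latitude subsquare u = 20; +1 → 21 = v.

IQ28xv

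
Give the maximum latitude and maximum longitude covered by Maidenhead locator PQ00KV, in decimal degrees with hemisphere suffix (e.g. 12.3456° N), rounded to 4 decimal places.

70.9167° N, 120.9167° E

Field P=15, Q=16: +15·20° lon, +16·10° lat → SW at lon 120°, lat 70°.
Square 0, 0: +0·2° lon, +0·1° lat → SW at lon 120°, lat 70°.
Subsquare k=10, v=21: +10·0.0833333° lon, +21·0.0416667° lat → SW at lon 120.833°, lat 70.875°.
Cell spans 0.0833333° lon × 0.0416667° lat. NE corner is SW corner plus one full cell.
latitude 70.9167° N, longitude 120.9167° E.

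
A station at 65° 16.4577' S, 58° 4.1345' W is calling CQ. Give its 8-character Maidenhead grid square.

GC04xr14

Shift to the Maidenhead origin (180°W, 90°S): lon 121.93109, lat 24.72571.
Field: lon ⌊121.93109/20⌋ = 6 → G; lat ⌊24.72571/10⌋ = 2 → C.
Square: lon ⌊1.93109/2⌋ = 0; lat ⌊4.72571/1⌋ = 4.
Subsquare: lon ⌊1.93109/0.0833333⌋ = 23 → x; lat ⌊0.72571/0.0416667⌋ = 17 → r.
Extended square: lon ⌊0.01443/0.00833333⌋ = 1; lat ⌊0.01737/0.00416667⌋ = 4.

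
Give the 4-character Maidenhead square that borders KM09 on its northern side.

Latitude square 9; +1 → 10, wraps to 0, carry into field.
Latitude field M = 12; +1 → 13 = N.
The longitude characters are unchanged.

KN00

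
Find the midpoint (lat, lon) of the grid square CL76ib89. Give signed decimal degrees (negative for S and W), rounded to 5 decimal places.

26.08125, -125.26250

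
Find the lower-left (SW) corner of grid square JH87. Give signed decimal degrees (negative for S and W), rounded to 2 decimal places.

Field J=9, H=7: +9·20° lon, +7·10° lat → SW at lon 0°, lat -20°.
Square 8, 7: +8·2° lon, +7·1° lat → SW at lon 16°, lat -13°.
latitude -13.00, longitude 16.00.

-13.00, 16.00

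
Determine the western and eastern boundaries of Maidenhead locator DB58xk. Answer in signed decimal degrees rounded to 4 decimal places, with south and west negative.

-108.0833, -108.0000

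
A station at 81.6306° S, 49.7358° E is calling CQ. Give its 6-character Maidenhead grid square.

LA48ui

Offset from 180°W / 90°S: lon 229.7358°, lat 8.3694°.
Field (20°×10°, letters A–R): 229.7358/20 → 11 → L, 8.3694/10 → 0 → A; chars LA.
Square (2°×1°, digits 0–9): 9.7358/2 → 4, 8.3694/1 → 8; chars 48.
Subsquare (5′×2.5′, letters a–x): 1.7358/0.0833333 → 20 → u, 0.3694/0.0416667 → 8 → i; chars ui.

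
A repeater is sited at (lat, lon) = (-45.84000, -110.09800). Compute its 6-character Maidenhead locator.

Shift to the Maidenhead origin (180°W, 90°S): lon 69.9020, lat 44.1600.
Field: 69.9020/20 → 3 → D, 44.1600/10 → 4 → E; chars DE.
Square: 9.9020/2 → 4, 4.1600/1 → 4; chars 44.
Subsquare: 1.9020/0.0833333 → 22 → w, 0.1600/0.0416667 → 3 → d; chars wd.

DE44wd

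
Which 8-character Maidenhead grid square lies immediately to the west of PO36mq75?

PO36mq65

Longitude extended square 7; −1 → 6.
The latitude characters are unchanged.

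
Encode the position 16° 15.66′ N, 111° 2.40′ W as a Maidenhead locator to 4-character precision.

DK46

Add 180° to longitude and 90° to latitude: 68.96, 106.26.
Field: 68.96/20 → 3 → D, 106.26/10 → 10 → K; chars DK.
Square: 8.96/2 → 4, 6.26/1 → 6; chars 46.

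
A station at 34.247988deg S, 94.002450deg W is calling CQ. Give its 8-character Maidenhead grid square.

EF25xs90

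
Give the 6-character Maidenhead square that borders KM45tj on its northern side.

Latitude subsquare j = 9; +1 → 10 = k.
The longitude characters are unchanged.

KM45tk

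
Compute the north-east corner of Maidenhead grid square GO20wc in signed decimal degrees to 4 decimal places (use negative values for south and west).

50.1250, -54.0833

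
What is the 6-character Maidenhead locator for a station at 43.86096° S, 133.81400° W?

Offset from 180°W / 90°S: lon 46.1860°, lat 46.1390°.
Field: lon ⌊46.1860/20⌋ = 2 → C; lat ⌊46.1390/10⌋ = 4 → E.
Square: lon ⌊6.1860/2⌋ = 3; lat ⌊6.1390/1⌋ = 6.
Subsquare: lon ⌊0.1860/0.0833333⌋ = 2 → c; lat ⌊0.1390/0.0416667⌋ = 3 → d.

CE36cd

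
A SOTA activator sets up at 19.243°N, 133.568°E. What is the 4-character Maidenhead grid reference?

PK69

Shift to the Maidenhead origin (180°W, 90°S): lon 313.57, lat 109.24.
Field: lon ⌊313.57/20⌋ = 15 → P; lat ⌊109.24/10⌋ = 10 → K.
Square: lon ⌊13.57/2⌋ = 6; lat ⌊9.24/1⌋ = 9.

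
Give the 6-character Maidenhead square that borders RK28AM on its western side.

RK18xm

Longitude subsquare a = 0; −1 → -1, wraps to 23 = x, carry into square.
Longitude square 2; −1 → 1.
The latitude characters are unchanged.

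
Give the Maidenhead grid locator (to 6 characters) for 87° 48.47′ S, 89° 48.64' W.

EA52ce

Add 180° to longitude and 90° to latitude: 90.1893, 2.1922.
Field: lon ⌊90.1893/20⌋ = 4 → E; lat ⌊2.1922/10⌋ = 0 → A.
Square: lon ⌊10.1893/2⌋ = 5; lat ⌊2.1922/1⌋ = 2.
Subsquare: lon ⌊0.1893/0.0833333⌋ = 2 → c; lat ⌊0.1922/0.0416667⌋ = 4 → e.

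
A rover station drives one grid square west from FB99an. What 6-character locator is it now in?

FB89xn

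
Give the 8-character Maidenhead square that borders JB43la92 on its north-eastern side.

Longitude extended square 9; +1 → 10, wraps to 0, carry into subsquare.
Longitude subsquare l = 11; +1 → 12 = m.
Latitude extended square 2; +1 → 3.

JB43ma03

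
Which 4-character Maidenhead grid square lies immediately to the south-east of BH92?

CH01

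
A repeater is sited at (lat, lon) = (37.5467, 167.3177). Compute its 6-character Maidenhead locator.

Add 180° to longitude and 90° to latitude: 347.3177, 127.5467.
Field (20°×10°, letters A–R): lon ⌊347.3177/20⌋ = 17 → R; lat ⌊127.5467/10⌋ = 12 → M.
Square (2°×1°, digits 0–9): lon ⌊7.3177/2⌋ = 3; lat ⌊7.5467/1⌋ = 7.
Subsquare (5′×2.5′, letters a–x): lon ⌊1.3177/0.0833333⌋ = 15 → p; lat ⌊0.5467/0.0416667⌋ = 13 → n.

RM37pn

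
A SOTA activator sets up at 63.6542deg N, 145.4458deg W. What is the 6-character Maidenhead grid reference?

BP73gp

Shift to the Maidenhead origin (180°W, 90°S): lon 34.5542, lat 153.6542.
Field: 34.5542/20 → 1 → B, 153.6542/10 → 15 → P; chars BP.
Square: 14.5542/2 → 7, 3.6542/1 → 3; chars 73.
Subsquare: 0.5542/0.0833333 → 6 → g, 0.6542/0.0416667 → 15 → p; chars gp.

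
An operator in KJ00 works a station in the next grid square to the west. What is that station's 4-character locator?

Longitude square 0; −1 → -1, wraps to 9, carry into field.
Longitude field K = 10; −1 → 9 = J.
The latitude characters are unchanged.

JJ90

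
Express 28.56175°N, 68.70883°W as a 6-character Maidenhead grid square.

FL58pn

Add 180° to longitude and 90° to latitude: 111.2912, 118.5618.
Field (20°×10°, letters A–R): lon ⌊111.2912/20⌋ = 5 → F; lat ⌊118.5618/10⌋ = 11 → L.
Square (2°×1°, digits 0–9): lon ⌊11.2912/2⌋ = 5; lat ⌊8.5618/1⌋ = 8.
Subsquare (5′×2.5′, letters a–x): lon ⌊1.2912/0.0833333⌋ = 15 → p; lat ⌊0.5618/0.0416667⌋ = 13 → n.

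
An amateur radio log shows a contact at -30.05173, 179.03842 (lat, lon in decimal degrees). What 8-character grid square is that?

RF99mw47

Add 180° to longitude and 90° to latitude: 359.03842, 59.94827.
Field (20°×10°, letters A–R): lon ⌊359.03842/20⌋ = 17 → R; lat ⌊59.94827/10⌋ = 5 → F.
Square (2°×1°, digits 0–9): lon ⌊19.03842/2⌋ = 9; lat ⌊9.94827/1⌋ = 9.
Subsquare (5′×2.5′, letters a–x): lon ⌊1.03842/0.0833333⌋ = 12 → m; lat ⌊0.94827/0.0416667⌋ = 22 → w.
Extended square (30″×15″, digits 0–9): lon ⌊0.03842/0.00833333⌋ = 4; lat ⌊0.03160/0.00416667⌋ = 7.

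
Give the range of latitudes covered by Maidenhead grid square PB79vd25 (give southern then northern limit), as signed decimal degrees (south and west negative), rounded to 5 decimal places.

-70.85417, -70.85000

Field P=15, B=1: +15·20° lon, +1·10° lat → SW at lon 120°, lat -80°.
Square 7, 9: +7·2° lon, +9·1° lat → SW at lon 134°, lat -71°.
Subsquare v=21, d=3: +21·0.0833333° lon, +3·0.0416667° lat → SW at lon 135.75°, lat -70.875°.
Extended square 2, 5: +2·0.00833333° lon, +5·0.00416667° lat → SW at lon 135.767°, lat -70.8542°.
Cell spans 0.00833333° lon × 0.00416667° lat.
south -70.85417, north -70.85000.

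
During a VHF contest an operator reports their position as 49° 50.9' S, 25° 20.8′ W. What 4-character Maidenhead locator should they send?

Offset from 180°W / 90°S: lon 154.65°, lat 40.15°.
Field: lon ⌊154.65/20⌋ = 7 → H; lat ⌊40.15/10⌋ = 4 → E.
Square: lon ⌊14.65/2⌋ = 7; lat ⌊0.15/1⌋ = 0.

HE70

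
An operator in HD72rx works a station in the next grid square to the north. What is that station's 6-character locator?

HD73ra

Latitude subsquare x = 23; +1 → 24, wraps to 0 = a, carry into square.
Latitude square 2; +1 → 3.
The longitude characters are unchanged.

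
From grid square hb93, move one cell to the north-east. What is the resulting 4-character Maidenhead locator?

Longitude square 9; +1 → 10, wraps to 0, carry into field.
Longitude field H = 7; +1 → 8 = I.
Latitude square 3; +1 → 4.

IB04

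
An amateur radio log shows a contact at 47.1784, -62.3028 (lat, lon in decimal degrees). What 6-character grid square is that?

Shift to the Maidenhead origin (180°W, 90°S): lon 117.6972, lat 137.1784.
Field (20°×10°, letters A–R): 117.6972/20 → 5 → F, 137.1784/10 → 13 → N; chars FN.
Square (2°×1°, digits 0–9): 17.6972/2 → 8, 7.1784/1 → 7; chars 87.
Subsquare (5′×2.5′, letters a–x): 1.6972/0.0833333 → 20 → u, 0.1784/0.0416667 → 4 → e; chars ue.

FN87ue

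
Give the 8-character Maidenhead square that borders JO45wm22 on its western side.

Longitude extended square 2; −1 → 1.
The latitude characters are unchanged.

JO45wm12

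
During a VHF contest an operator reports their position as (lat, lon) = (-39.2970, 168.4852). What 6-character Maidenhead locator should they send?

RF40fq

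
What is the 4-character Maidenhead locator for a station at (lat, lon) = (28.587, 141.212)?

QL08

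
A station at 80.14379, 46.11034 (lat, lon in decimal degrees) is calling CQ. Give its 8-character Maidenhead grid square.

LR30bd34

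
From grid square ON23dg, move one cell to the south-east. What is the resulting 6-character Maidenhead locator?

Longitude subsquare d = 3; +1 → 4 = e.
Latitude subsquare g = 6; −1 → 5 = f.

ON23ef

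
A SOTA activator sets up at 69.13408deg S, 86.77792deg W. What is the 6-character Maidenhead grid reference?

Offset from 180°W / 90°S: lon 93.2221°, lat 20.8659°.
Field: lon ⌊93.2221/20⌋ = 4 → E; lat ⌊20.8659/10⌋ = 2 → C.
Square: lon ⌊13.2221/2⌋ = 6; lat ⌊0.8659/1⌋ = 0.
Subsquare: lon ⌊1.2221/0.0833333⌋ = 14 → o; lat ⌊0.8659/0.0416667⌋ = 20 → u.

EC60ou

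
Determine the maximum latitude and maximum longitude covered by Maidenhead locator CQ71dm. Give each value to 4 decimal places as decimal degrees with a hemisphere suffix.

Field C=2, Q=16: +2·20° lon, +16·10° lat → SW at lon -140°, lat 70°.
Square 7, 1: +7·2° lon, +1·1° lat → SW at lon -126°, lat 71°.
Subsquare d=3, m=12: +3·0.0833333° lon, +12·0.0416667° lat → SW at lon -125.75°, lat 71.5°.
Cell spans 0.0833333° lon × 0.0416667° lat. NE corner is SW corner plus one full cell.
latitude 71.5417° N, longitude 125.6667° W.

71.5417° N, 125.6667° W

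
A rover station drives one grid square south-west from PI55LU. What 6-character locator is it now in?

Longitude subsquare l = 11; −1 → 10 = k.
Latitude subsquare u = 20; −1 → 19 = t.

PI55kt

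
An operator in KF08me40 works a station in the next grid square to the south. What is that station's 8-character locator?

KF08md49

Latitude extended square 0; −1 → -1, wraps to 9, carry into subsquare.
Latitude subsquare e = 4; −1 → 3 = d.
The longitude characters are unchanged.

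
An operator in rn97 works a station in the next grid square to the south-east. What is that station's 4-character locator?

AN06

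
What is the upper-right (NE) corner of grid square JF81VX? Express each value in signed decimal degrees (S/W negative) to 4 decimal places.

Field J=9, F=5: +9·20° lon, +5·10° lat → SW at lon 0°, lat -40°.
Square 8, 1: +8·2° lon, +1·1° lat → SW at lon 16°, lat -39°.
Subsquare v=21, x=23: +21·0.0833333° lon, +23·0.0416667° lat → SW at lon 17.75°, lat -38.0417°.
Cell spans 0.0833333° lon × 0.0416667° lat. NE corner is SW corner plus one full cell.
latitude -38.0000, longitude 17.8333.

-38.0000, 17.8333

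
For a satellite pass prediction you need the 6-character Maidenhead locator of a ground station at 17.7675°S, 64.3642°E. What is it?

MH22ef

Offset from 180°W / 90°S: lon 244.3642°, lat 72.2325°.
Field: lon ⌊244.3642/20⌋ = 12 → M; lat ⌊72.2325/10⌋ = 7 → H.
Square: lon ⌊4.3642/2⌋ = 2; lat ⌊2.2325/1⌋ = 2.
Subsquare: lon ⌊0.3642/0.0833333⌋ = 4 → e; lat ⌊0.2325/0.0416667⌋ = 5 → f.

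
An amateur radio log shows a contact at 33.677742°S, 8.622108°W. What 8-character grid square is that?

Offset from 180°W / 90°S: lon 171.37789°, lat 56.32226°.
Field (20°×10°, letters A–R): 171.37789/20 → 8 → I, 56.32226/10 → 5 → F; chars IF.
Square (2°×1°, digits 0–9): 11.37789/2 → 5, 6.32226/1 → 6; chars 56.
Subsquare (5′×2.5′, letters a–x): 1.37789/0.0833333 → 16 → q, 0.32226/0.0416667 → 7 → h; chars qh.
Extended square (30″×15″, digits 0–9): 0.04456/0.00833333 → 5, 0.03059/0.00416667 → 7; chars 57.

IF56qh57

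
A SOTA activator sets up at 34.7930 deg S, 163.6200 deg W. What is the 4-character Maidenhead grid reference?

Shift to the Maidenhead origin (180°W, 90°S): lon 16.38, lat 55.21.
Field: 16.38/20 → 0 → A, 55.21/10 → 5 → F; chars AF.
Square: 16.38/2 → 8, 5.21/1 → 5; chars 85.

AF85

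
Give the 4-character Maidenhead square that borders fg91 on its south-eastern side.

GG00

Longitude square 9; +1 → 10, wraps to 0, carry into field.
Longitude field F = 5; +1 → 6 = G.
Latitude square 1; −1 → 0.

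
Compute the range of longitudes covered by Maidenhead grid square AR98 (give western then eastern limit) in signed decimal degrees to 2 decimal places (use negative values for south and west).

Field A=0, R=17: +0·20° lon, +17·10° lat → SW at lon -180°, lat 80°.
Square 9, 8: +9·2° lon, +8·1° lat → SW at lon -162°, lat 88°.
Cell spans 2° lon × 1° lat.
west -162.00, east -160.00.

-162.00, -160.00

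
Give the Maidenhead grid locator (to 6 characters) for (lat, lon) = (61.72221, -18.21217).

IP01vr

Shift to the Maidenhead origin (180°W, 90°S): lon 161.7878, lat 151.7222.
Field: 161.7878/20 → 8 → I, 151.7222/10 → 15 → P; chars IP.
Square: 1.7878/2 → 0, 1.7222/1 → 1; chars 01.
Subsquare: 1.7878/0.0833333 → 21 → v, 0.7222/0.0416667 → 17 → r; chars vr.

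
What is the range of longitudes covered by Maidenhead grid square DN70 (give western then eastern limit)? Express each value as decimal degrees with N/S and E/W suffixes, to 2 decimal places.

Field D=3, N=13: +3·20° lon, +13·10° lat → SW at lon -120°, lat 40°.
Square 7, 0: +7·2° lon, +0·1° lat → SW at lon -106°, lat 40°.
Cell spans 2° lon × 1° lat.
west 106.00° W, east 104.00° W.

106.00° W, 104.00° W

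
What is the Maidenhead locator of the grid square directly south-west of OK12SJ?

OK12ri

Longitude subsquare s = 18; −1 → 17 = r.
Latitude subsquare j = 9; −1 → 8 = i.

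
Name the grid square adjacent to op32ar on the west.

OP22xr

Longitude subsquare a = 0; −1 → -1, wraps to 23 = x, carry into square.
Longitude square 3; −1 → 2.
The latitude characters are unchanged.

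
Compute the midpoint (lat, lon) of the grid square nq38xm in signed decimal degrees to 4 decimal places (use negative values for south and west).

78.5208, 87.9583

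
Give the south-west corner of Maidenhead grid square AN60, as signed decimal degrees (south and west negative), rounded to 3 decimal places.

40.000, -168.000

Field A=0, N=13: +0·20° lon, +13·10° lat → SW at lon -180°, lat 40°.
Square 6, 0: +6·2° lon, +0·1° lat → SW at lon -168°, lat 40°.
latitude 40.000, longitude -168.000.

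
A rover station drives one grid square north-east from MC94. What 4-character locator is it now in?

NC05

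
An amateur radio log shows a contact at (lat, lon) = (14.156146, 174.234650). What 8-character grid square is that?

Offset from 180°W / 90°S: lon 354.23465°, lat 104.15615°.
Field: lon ⌊354.23465/20⌋ = 17 → R; lat ⌊104.15615/10⌋ = 10 → K.
Square: lon ⌊14.23465/2⌋ = 7; lat ⌊4.15615/1⌋ = 4.
Subsquare: lon ⌊0.23465/0.0833333⌋ = 2 → c; lat ⌊0.15615/0.0416667⌋ = 3 → d.
Extended square: lon ⌊0.06798/0.00833333⌋ = 8; lat ⌊0.03115/0.00416667⌋ = 7.

RK74cd87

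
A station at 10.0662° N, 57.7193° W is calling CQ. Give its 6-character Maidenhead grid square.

Shift to the Maidenhead origin (180°W, 90°S): lon 122.2807, lat 100.0662.
Field: 122.2807/20 → 6 → G, 100.0662/10 → 10 → K; chars GK.
Square: 2.2807/2 → 1, 0.0662/1 → 0; chars 10.
Subsquare: 0.2807/0.0833333 → 3 → d, 0.0662/0.0416667 → 1 → b; chars db.

GK10db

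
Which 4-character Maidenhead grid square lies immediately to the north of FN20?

Latitude square 0; +1 → 1.
The longitude characters are unchanged.

FN21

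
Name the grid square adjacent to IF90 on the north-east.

Longitude square 9; +1 → 10, wraps to 0, carry into field.
Longitude field I = 8; +1 → 9 = J.
Latitude square 0; +1 → 1.

JF01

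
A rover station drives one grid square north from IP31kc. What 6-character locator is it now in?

IP31kd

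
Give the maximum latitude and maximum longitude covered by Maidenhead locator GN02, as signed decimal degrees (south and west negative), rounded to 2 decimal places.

43.00, -58.00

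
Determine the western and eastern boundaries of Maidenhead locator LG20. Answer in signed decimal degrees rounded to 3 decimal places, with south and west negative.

44.000, 46.000

Field L=11, G=6: +11·20° lon, +6·10° lat → SW at lon 40°, lat -30°.
Square 2, 0: +2·2° lon, +0·1° lat → SW at lon 44°, lat -30°.
Cell spans 2° lon × 1° lat.
west 44.000, east 46.000.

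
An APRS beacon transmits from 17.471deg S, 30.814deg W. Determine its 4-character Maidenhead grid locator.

HH42

Add 180° to longitude and 90° to latitude: 149.19, 72.53.
Field (20°×10°, letters A–R): 149.19/20 → 7 → H, 72.53/10 → 7 → H; chars HH.
Square (2°×1°, digits 0–9): 9.19/2 → 4, 2.53/1 → 2; chars 42.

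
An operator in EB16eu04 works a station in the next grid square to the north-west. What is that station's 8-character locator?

Longitude extended square 0; −1 → -1, wraps to 9, carry into subsquare.
Longitude subsquare e = 4; −1 → 3 = d.
Latitude extended square 4; +1 → 5.

EB16du95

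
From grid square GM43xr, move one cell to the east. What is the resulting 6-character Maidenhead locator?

GM53ar

Longitude subsquare x = 23; +1 → 24, wraps to 0 = a, carry into square.
Longitude square 4; +1 → 5.
The latitude characters are unchanged.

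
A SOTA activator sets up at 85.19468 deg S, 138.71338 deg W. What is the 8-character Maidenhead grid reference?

CA04pt43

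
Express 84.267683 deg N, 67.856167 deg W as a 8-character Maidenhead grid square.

Shift to the Maidenhead origin (180°W, 90°S): lon 112.14383, lat 174.26768.
Field: lon ⌊112.14383/20⌋ = 5 → F; lat ⌊174.26768/10⌋ = 17 → R.
Square: lon ⌊12.14383/2⌋ = 6; lat ⌊4.26768/1⌋ = 4.
Subsquare: lon ⌊0.14383/0.0833333⌋ = 1 → b; lat ⌊0.26768/0.0416667⌋ = 6 → g.
Extended square: lon ⌊0.06050/0.00833333⌋ = 7; lat ⌊0.01768/0.00416667⌋ = 4.

FR64bg74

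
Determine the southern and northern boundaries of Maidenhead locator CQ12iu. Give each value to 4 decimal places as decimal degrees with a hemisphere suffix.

Field C=2, Q=16: +2·20° lon, +16·10° lat → SW at lon -140°, lat 70°.
Square 1, 2: +1·2° lon, +2·1° lat → SW at lon -138°, lat 72°.
Subsquare i=8, u=20: +8·0.0833333° lon, +20·0.0416667° lat → SW at lon -137.333°, lat 72.8333°.
Cell spans 0.0833333° lon × 0.0416667° lat.
south 72.8333° N, north 72.8750° N.

72.8333° N, 72.8750° N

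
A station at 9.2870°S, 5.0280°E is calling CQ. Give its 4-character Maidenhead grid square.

JI20

Add 180° to longitude and 90° to latitude: 185.03, 80.71.
Field: 185.03/20 → 9 → J, 80.71/10 → 8 → I; chars JI.
Square: 5.03/2 → 2, 0.71/1 → 0; chars 20.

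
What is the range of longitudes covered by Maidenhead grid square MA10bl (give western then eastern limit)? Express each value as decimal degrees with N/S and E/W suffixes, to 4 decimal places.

Field M=12, A=0: +12·20° lon, +0·10° lat → SW at lon 60°, lat -90°.
Square 1, 0: +1·2° lon, +0·1° lat → SW at lon 62°, lat -90°.
Subsquare b=1, l=11: +1·0.0833333° lon, +11·0.0416667° lat → SW at lon 62.0833°, lat -89.5417°.
Cell spans 0.0833333° lon × 0.0416667° lat.
west 62.0833° E, east 62.1667° E.

62.0833° E, 62.1667° E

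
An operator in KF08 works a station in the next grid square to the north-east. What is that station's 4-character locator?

KF19

Longitude square 0; +1 → 1.
Latitude square 8; +1 → 9.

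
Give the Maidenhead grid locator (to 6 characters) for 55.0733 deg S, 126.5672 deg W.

CD64rw

Add 180° to longitude and 90° to latitude: 53.4328, 34.9267.
Field: 53.4328/20 → 2 → C, 34.9267/10 → 3 → D; chars CD.
Square: 13.4328/2 → 6, 4.9267/1 → 4; chars 64.
Subsquare: 1.4328/0.0833333 → 17 → r, 0.9267/0.0416667 → 22 → w; chars rw.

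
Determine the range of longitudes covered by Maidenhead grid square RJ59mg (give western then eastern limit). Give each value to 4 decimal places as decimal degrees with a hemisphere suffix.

171.0000° E, 171.0833° E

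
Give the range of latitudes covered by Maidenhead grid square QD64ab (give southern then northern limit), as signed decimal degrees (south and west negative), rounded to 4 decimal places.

Field Q=16, D=3: +16·20° lon, +3·10° lat → SW at lon 140°, lat -60°.
Square 6, 4: +6·2° lon, +4·1° lat → SW at lon 152°, lat -56°.
Subsquare a=0, b=1: +0·0.0833333° lon, +1·0.0416667° lat → SW at lon 152°, lat -55.9583°.
Cell spans 0.0833333° lon × 0.0416667° lat.
south -55.9583, north -55.9167.

-55.9583, -55.9167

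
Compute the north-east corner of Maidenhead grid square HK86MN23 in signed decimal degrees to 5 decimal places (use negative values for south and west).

Field H=7, K=10: +7·20° lon, +10·10° lat → SW at lon -40°, lat 10°.
Square 8, 6: +8·2° lon, +6·1° lat → SW at lon -24°, lat 16°.
Subsquare m=12, n=13: +12·0.0833333° lon, +13·0.0416667° lat → SW at lon -23°, lat 16.5417°.
Extended square 2, 3: +2·0.00833333° lon, +3·0.00416667° lat → SW at lon -22.9833°, lat 16.5542°.
Cell spans 0.00833333° lon × 0.00416667° lat. NE corner is SW corner plus one full cell.
latitude 16.55833, longitude -22.97500.

16.55833, -22.97500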